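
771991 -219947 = 552044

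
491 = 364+127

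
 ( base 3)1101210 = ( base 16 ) 3fc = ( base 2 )1111111100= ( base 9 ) 1353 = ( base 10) 1020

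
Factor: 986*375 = 2^1 * 3^1 * 5^3*17^1 * 29^1 = 369750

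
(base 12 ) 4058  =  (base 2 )1101101000100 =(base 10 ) 6980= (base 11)5276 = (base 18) 139e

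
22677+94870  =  117547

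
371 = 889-518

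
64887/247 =64887/247 = 262.70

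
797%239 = 80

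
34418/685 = 34418/685 =50.25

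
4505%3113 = 1392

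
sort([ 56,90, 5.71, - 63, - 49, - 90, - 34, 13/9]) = [ - 90, - 63,-49, - 34,13/9,5.71, 56, 90]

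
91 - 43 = 48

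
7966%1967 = 98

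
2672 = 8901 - 6229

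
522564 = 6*87094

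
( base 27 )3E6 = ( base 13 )122A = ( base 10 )2571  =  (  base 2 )101000001011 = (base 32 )2gb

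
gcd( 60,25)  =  5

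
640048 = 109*5872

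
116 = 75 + 41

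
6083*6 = 36498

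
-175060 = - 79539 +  - 95521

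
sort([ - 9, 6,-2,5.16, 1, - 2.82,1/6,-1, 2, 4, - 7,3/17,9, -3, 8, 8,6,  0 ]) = [-9, - 7, - 3, - 2.82, - 2, - 1, 0, 1/6, 3/17, 1, 2 , 4,5.16, 6,  6,8, 8, 9] 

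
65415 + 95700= 161115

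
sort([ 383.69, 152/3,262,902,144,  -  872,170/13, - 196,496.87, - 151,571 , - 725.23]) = [ - 872, - 725.23, - 196, - 151, 170/13 , 152/3, 144,262,383.69,496.87,571, 902]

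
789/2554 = 789/2554=0.31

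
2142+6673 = 8815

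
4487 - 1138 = 3349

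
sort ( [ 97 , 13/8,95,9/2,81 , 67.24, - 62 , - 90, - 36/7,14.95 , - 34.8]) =[ - 90, - 62 ,  -  34.8, - 36/7, 13/8, 9/2, 14.95,67.24,  81, 95,97]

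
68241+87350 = 155591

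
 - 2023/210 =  - 10 + 11/30 = - 9.63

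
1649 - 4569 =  - 2920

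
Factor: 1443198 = 2^1 * 3^1 * 17^1*14149^1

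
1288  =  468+820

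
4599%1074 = 303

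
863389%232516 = 165841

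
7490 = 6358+1132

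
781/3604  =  781/3604 = 0.22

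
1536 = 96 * 16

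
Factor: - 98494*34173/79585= - 305985042/7235 = - 2^1*3^2*5^( - 1 )*11^2*37^1*1447^( - 1 )*3797^1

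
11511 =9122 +2389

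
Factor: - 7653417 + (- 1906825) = - 9560242 = -2^1*59^1*81019^1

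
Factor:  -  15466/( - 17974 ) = 37^1*43^( - 1 ) = 37/43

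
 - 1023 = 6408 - 7431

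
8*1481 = 11848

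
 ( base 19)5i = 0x71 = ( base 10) 113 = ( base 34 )3b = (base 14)81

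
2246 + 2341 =4587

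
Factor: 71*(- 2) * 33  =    -  2^1*3^1*11^1*71^1 = - 4686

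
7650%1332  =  990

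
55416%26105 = 3206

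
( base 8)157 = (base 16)6F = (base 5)421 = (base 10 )111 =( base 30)3l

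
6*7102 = 42612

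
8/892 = 2/223 = 0.01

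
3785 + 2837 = 6622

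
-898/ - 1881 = 898/1881 = 0.48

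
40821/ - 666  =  -62 + 157/222=- 61.29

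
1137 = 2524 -1387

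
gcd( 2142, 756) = 126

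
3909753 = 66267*59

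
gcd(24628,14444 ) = 4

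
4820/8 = 1205/2=602.50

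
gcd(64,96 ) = 32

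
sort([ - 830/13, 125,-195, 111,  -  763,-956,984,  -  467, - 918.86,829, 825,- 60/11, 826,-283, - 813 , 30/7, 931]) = [ - 956,  -  918.86,  -  813, - 763, - 467, - 283, - 195, - 830/13, - 60/11, 30/7,111,125 , 825 , 826, 829, 931,984 ]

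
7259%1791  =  95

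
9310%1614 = 1240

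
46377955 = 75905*611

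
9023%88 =47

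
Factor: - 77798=  -  2^1*7^1*5557^1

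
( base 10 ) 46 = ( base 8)56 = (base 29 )1H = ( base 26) 1k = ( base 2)101110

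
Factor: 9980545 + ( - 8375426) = 1605119 = 67^1 * 23957^1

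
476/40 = 11 + 9/10= 11.90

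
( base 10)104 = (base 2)1101000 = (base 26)40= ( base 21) 4K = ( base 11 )95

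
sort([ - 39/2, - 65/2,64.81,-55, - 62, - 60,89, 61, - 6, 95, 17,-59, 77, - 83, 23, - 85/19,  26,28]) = [ - 83,  -  62, -60,-59, - 55, - 65/2, - 39/2, - 6,-85/19,17, 23,26, 28, 61,  64.81, 77,89, 95]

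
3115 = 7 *445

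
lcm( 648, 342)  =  12312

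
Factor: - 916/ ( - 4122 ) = 2/9  =  2^1*3^( - 2 ) 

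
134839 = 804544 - 669705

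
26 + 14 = 40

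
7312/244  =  1828/61= 29.97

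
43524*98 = 4265352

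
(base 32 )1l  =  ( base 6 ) 125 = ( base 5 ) 203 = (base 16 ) 35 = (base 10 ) 53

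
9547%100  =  47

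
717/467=1 + 250/467 =1.54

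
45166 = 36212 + 8954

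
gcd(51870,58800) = 210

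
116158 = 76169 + 39989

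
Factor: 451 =11^1*41^1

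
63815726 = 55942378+7873348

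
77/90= 77/90  =  0.86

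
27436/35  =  783 + 31/35 = 783.89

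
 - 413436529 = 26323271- 439759800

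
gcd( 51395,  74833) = 1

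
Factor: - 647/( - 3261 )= 3^(-1)*647^1*1087^( - 1)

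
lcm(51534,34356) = 103068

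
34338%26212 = 8126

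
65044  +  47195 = 112239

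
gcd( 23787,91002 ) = 3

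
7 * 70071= 490497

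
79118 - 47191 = 31927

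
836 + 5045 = 5881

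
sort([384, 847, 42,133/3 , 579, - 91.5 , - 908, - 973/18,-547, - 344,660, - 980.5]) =[  -  980.5, - 908,-547,-344, - 91.5,-973/18, 42, 133/3, 384, 579,660,847]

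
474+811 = 1285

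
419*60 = 25140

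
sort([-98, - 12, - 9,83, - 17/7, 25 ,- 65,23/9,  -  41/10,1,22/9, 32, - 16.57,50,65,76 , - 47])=[ -98,-65,- 47, - 16.57,-12, - 9,-41/10,  -  17/7, 1,22/9,23/9,25, 32,50,65,76, 83]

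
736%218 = 82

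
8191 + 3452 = 11643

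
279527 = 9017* 31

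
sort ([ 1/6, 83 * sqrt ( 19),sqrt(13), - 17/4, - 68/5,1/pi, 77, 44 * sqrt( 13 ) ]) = [ - 68/5, - 17/4, 1/6, 1/pi,sqrt ( 13),77,44 *sqrt(13 ),83*sqrt(19) ] 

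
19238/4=4809  +  1/2 = 4809.50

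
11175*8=89400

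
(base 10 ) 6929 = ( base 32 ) 6oh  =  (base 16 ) 1B11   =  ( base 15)20BE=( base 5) 210204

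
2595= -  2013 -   -  4608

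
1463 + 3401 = 4864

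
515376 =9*57264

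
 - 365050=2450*( - 149 ) 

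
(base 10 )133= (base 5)1013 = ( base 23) 5I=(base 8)205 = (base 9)157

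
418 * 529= 221122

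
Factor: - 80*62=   -  4960 = -2^5*5^1*31^1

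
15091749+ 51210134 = 66301883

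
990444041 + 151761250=1142205291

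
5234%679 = 481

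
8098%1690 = 1338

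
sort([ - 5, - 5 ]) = [-5, - 5] 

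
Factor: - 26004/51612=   -17^( - 1)*23^( - 1 )*197^1 = - 197/391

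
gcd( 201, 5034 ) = 3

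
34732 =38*914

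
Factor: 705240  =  2^3*3^3*5^1*653^1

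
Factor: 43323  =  3^1 * 7^1 * 2063^1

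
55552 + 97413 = 152965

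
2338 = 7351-5013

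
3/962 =3/962 = 0.00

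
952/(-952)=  -1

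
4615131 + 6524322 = 11139453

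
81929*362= 29658298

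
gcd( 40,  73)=1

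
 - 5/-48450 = 1/9690 = 0.00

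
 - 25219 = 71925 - 97144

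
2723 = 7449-4726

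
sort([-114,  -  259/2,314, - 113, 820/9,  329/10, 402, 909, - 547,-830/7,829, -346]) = [ - 547,-346,-259/2, - 830/7,-114,-113,329/10,820/9, 314,402,829,909 ]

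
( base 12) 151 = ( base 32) 6D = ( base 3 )21121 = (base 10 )205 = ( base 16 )cd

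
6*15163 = 90978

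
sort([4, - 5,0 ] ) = [ - 5,0,4 ]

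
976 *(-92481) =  - 90261456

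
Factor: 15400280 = 2^3*5^1  *7^1 * 55001^1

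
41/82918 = 41/82918= 0.00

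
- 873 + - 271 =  - 1144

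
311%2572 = 311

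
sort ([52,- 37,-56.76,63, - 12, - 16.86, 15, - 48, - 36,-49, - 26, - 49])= [-56.76,  -  49, - 49,-48, - 37,  -  36, - 26 ,  -  16.86, - 12, 15,52, 63 ] 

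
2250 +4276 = 6526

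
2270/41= 55 + 15/41 = 55.37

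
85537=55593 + 29944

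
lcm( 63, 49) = 441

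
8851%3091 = 2669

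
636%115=61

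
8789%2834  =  287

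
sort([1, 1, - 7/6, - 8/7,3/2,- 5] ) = [ - 5, - 7/6, - 8/7, 1 , 1, 3/2]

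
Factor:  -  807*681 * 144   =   - 79137648 =- 2^4* 3^4*227^1*269^1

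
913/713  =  913/713 = 1.28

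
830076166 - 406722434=423353732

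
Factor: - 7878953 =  - 127^1 * 62039^1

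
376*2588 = 973088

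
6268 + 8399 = 14667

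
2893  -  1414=1479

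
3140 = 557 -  - 2583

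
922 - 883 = 39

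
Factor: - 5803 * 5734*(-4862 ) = 2^2*7^1*11^1*13^1*17^1*47^1 *61^1*829^1 = 161780142524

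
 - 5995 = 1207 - 7202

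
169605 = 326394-156789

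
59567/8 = 59567/8 =7445.88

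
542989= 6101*89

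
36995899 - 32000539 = 4995360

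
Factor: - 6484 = -2^2*1621^1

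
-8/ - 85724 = 2/21431 = 0.00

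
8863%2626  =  985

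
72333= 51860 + 20473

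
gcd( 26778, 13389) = 13389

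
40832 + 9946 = 50778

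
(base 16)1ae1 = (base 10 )6881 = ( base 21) fce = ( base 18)1345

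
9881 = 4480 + 5401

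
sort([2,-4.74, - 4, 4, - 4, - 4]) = [ - 4.74, - 4,- 4 ,- 4,2, 4 ] 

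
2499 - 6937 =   -  4438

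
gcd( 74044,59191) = 1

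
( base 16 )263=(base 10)611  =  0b1001100011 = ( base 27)MH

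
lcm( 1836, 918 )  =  1836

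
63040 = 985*64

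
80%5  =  0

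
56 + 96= 152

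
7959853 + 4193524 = 12153377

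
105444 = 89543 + 15901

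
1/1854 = 1/1854 = 0.00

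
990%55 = 0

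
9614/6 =1602 + 1/3 = 1602.33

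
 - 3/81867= - 1/27289   =  - 0.00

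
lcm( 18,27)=54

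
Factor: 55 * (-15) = -825 = -3^1*5^2*11^1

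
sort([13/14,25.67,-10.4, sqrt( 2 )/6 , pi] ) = [ - 10.4,  sqrt(2)/6,13/14,pi,25.67 ]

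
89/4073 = 89/4073 = 0.02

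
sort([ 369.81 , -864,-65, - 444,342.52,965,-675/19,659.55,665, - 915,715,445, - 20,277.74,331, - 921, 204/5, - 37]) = [- 921, - 915,-864, - 444, - 65 ,-37,-675/19, - 20, 204/5 , 277.74,331,342.52,369.81, 445,659.55,665 , 715,965]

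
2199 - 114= 2085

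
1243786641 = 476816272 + 766970369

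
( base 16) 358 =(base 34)P6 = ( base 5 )11411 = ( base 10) 856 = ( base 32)qo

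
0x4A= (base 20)3e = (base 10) 74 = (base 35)24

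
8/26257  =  8/26257 = 0.00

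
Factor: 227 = 227^1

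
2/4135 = 2/4135 = 0.00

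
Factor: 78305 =5^1*15661^1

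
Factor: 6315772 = 2^2*17^1*131^1*709^1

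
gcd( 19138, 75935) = 1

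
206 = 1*206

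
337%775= 337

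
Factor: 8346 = 2^1 * 3^1*13^1*107^1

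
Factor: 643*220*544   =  2^7*5^1*11^1*17^1*643^1=76954240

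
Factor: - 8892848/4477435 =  - 2^4*5^(-1) * 83^(  -  1)*101^1*5503^1*10789^( - 1) 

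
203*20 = 4060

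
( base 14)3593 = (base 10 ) 9341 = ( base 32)93T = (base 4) 2101331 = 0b10010001111101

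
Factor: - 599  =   - 599^1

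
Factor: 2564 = 2^2*641^1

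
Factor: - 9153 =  - 3^4*113^1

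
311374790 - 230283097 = 81091693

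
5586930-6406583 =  - 819653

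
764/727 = 1 + 37/727 = 1.05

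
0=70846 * 0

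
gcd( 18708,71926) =2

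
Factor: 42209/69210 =2^(-1)*3^( - 2 )*5^( - 1 )*769^(  -  1)*42209^1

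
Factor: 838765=5^1*227^1  *  739^1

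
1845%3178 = 1845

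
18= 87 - 69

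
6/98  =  3/49 = 0.06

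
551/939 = 551/939 =0.59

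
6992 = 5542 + 1450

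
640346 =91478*7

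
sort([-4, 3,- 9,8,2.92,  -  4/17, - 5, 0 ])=[ - 9, - 5, - 4,-4/17,0,2.92, 3,8 ] 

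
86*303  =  26058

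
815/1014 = 815/1014 = 0.80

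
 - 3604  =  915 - 4519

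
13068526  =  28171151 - 15102625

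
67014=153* 438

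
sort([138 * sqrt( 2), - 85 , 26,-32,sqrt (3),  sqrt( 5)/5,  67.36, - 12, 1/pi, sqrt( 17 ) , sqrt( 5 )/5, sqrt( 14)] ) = [ - 85 , - 32 , - 12,1/pi,  sqrt( 5) /5, sqrt( 5 )/5, sqrt(3 ), sqrt(14),  sqrt(17) , 26,67.36  ,  138*sqrt( 2) ] 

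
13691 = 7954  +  5737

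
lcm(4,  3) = 12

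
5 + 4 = 9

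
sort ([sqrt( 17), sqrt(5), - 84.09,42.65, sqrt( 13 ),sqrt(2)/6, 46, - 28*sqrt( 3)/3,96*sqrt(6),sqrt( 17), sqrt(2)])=[ - 84.09, - 28 *sqrt(3)/3,sqrt( 2) /6 , sqrt( 2), sqrt( 5), sqrt(13 ), sqrt(17 ), sqrt(17), 42.65,46, 96 * sqrt(6)]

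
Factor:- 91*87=-7917 = -3^1*7^1*13^1*29^1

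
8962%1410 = 502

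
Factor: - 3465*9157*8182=  -  259606718910 = - 2^1*3^2*5^1*7^1*11^1 * 4091^1*9157^1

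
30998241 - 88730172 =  - 57731931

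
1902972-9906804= - 8003832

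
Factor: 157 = 157^1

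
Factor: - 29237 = - 13^2*173^1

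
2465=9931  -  7466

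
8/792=1/99 = 0.01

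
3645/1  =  3645 = 3645.00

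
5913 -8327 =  - 2414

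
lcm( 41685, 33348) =166740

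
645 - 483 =162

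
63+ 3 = 66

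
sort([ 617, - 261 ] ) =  [ - 261, 617]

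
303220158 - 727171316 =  - 423951158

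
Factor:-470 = - 2^1*5^1 * 47^1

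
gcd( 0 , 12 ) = 12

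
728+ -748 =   -  20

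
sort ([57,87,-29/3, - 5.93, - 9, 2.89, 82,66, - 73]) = [ - 73, - 29/3,-9 , - 5.93,2.89,57,  66, 82,87 ] 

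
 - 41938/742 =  - 57 + 178/371 = - 56.52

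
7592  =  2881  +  4711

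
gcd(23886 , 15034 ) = 2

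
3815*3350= 12780250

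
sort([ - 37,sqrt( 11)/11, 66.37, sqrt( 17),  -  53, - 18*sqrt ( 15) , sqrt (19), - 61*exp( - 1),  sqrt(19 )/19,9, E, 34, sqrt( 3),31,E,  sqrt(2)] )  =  [ - 18*sqrt(15),-53, - 37 ,-61*exp( - 1) , sqrt( 19)/19,sqrt(11)/11,sqrt(2),sqrt(3), E,E,  sqrt (17),sqrt(19), 9, 31, 34,66.37 ]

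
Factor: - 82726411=  -  1831^1*45181^1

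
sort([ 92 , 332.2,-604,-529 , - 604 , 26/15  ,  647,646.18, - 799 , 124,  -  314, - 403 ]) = [ - 799, - 604, - 604,  -  529, - 403 , - 314, 26/15, 92,124,332.2, 646.18, 647]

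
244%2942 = 244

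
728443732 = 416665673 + 311778059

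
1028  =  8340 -7312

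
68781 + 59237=128018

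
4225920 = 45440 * 93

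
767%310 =147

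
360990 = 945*382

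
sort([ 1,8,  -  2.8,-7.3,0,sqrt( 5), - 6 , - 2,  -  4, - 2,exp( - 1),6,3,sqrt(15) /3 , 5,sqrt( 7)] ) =[-7.3, - 6,  -  4, - 2.8, - 2, - 2,0,exp(-1), 1,sqrt(15) /3,sqrt(5),sqrt(7 ),3 , 5,6 , 8 ]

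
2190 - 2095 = 95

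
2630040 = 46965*56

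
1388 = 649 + 739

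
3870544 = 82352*47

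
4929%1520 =369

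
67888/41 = 1655 + 33/41=1655.80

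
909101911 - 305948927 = 603152984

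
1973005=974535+998470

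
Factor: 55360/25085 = 2^6*29^(  -  1) = 64/29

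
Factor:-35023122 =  - 2^1*3^2*1945729^1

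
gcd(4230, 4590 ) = 90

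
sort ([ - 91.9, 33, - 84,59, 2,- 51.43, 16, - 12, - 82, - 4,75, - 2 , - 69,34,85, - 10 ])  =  [-91.9,-84 ,  -  82, - 69, - 51.43, - 12, -10, - 4, -2 , 2,16, 33,34,59 , 75, 85] 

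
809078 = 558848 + 250230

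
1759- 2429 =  - 670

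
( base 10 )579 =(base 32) I3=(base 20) 18J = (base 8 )1103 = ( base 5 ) 4304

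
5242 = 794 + 4448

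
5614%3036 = 2578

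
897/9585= 299/3195 = 0.09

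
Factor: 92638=2^1*7^1 * 13^1*509^1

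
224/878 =112/439 = 0.26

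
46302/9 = 5144 + 2/3 =5144.67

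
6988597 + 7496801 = 14485398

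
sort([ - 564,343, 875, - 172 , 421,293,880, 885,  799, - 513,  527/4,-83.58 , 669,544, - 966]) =[ - 966, - 564 ,- 513, - 172, - 83.58,527/4,293, 343,421, 544, 669, 799,  875, 880, 885] 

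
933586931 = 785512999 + 148073932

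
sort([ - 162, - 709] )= [ - 709, - 162 ]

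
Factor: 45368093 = 29^1*1564417^1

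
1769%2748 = 1769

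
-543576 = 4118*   (-132) 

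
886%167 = 51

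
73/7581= 73/7581 = 0.01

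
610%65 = 25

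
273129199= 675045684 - 401916485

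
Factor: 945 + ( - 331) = 614 = 2^1*307^1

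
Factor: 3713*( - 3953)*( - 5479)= 47^1*59^1*67^1*79^1*5479^1 = 80417962231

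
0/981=0=0.00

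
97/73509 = 97/73509 = 0.00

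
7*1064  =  7448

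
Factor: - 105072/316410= -88/265  =  - 2^3*5^( - 1) * 11^1*53^( - 1 ) 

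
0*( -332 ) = 0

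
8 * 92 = 736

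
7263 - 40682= - 33419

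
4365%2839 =1526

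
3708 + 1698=5406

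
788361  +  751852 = 1540213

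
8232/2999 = 2+2234/2999 = 2.74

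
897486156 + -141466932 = 756019224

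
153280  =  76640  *2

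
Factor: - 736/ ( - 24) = 92/3 = 2^2*3^( - 1 )*23^1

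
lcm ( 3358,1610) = 117530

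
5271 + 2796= 8067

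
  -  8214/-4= 2053+ 1/2 = 2053.50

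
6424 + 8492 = 14916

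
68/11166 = 34/5583=0.01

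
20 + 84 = 104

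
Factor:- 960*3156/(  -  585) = 67328/13=2^8*13^( - 1)*263^1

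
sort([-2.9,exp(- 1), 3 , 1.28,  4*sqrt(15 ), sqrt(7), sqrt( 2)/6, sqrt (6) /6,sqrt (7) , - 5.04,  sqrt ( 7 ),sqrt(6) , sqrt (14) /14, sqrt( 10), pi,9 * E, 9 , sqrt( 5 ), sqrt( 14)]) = [ - 5.04, - 2.9,sqrt( 2 )/6, sqrt (14) /14,exp( - 1 ), sqrt( 6) /6, 1.28, sqrt( 5),sqrt (6), sqrt( 7),  sqrt( 7 ), sqrt ( 7), 3, pi  ,  sqrt (10) , sqrt(14), 9 , 4 * sqrt( 15), 9*E ] 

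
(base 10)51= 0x33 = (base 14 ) 39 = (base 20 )2B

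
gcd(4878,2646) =18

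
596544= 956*624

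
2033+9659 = 11692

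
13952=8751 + 5201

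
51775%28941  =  22834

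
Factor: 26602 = 2^1* 47^1*283^1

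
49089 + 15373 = 64462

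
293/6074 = 293/6074=0.05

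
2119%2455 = 2119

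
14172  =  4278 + 9894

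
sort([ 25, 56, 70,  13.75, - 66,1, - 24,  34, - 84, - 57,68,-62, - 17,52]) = [ - 84,  -  66,  -  62, - 57 ,-24, - 17,  1, 13.75,25, 34, 52,56, 68, 70]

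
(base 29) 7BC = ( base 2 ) 1100001001010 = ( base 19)H45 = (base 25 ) 9ni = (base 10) 6218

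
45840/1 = 45840 =45840.00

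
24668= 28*881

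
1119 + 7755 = 8874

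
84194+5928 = 90122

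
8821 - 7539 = 1282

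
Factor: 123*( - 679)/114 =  - 2^( - 1)*7^1* 19^( - 1 )*41^1*97^1 = - 27839/38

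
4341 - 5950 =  - 1609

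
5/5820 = 1/1164 = 0.00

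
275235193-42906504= 232328689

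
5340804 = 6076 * 879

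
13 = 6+7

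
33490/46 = 728 + 1/23 = 728.04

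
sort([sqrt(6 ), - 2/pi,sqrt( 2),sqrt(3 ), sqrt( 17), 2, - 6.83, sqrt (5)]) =[ - 6.83, - 2/pi,sqrt(2),sqrt ( 3 ) , 2,sqrt( 5),sqrt( 6) , sqrt( 17)]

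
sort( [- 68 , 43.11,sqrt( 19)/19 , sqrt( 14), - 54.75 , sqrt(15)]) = [ - 68, - 54.75, sqrt( 19 ) /19, sqrt( 14 ), sqrt( 15), 43.11]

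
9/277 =9/277 =0.03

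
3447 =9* 383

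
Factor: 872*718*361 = 2^4*19^2*109^1*359^1 =226020656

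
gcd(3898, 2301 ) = 1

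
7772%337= 21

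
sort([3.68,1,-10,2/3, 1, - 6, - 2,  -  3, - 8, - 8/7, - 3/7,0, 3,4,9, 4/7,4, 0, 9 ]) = [-10, - 8, - 6, - 3, - 2, -8/7,-3/7,0,0,4/7, 2/3,1, 1,3,3.68,4,4,9,  9]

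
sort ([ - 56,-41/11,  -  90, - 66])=[ - 90, - 66, - 56, - 41/11 ] 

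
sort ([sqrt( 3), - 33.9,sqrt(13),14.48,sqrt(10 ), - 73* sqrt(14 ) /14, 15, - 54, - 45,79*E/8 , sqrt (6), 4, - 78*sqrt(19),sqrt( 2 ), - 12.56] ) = [ - 78*sqrt( 19 ), -54, - 45 , - 33.9, - 73*sqrt( 14 )/14, - 12.56,sqrt( 2 ),sqrt( 3),sqrt( 6), sqrt(10 ),  sqrt(13 ),4,14.48, 15, 79*E/8 ] 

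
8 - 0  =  8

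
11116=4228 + 6888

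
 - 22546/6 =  - 3758  +  1/3 = - 3757.67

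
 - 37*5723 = - 211751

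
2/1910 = 1/955  =  0.00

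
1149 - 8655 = - 7506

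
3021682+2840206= 5861888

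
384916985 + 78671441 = 463588426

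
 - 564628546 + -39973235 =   -  604601781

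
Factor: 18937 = 29^1*653^1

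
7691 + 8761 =16452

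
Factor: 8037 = 3^2* 19^1*47^1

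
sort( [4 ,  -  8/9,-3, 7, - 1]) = [ - 3, - 1,-8/9, 4, 7]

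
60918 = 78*781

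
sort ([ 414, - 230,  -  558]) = [ -558 , - 230, 414]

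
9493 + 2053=11546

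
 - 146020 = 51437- 197457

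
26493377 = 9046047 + 17447330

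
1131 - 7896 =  - 6765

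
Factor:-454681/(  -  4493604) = 2^(-2)*3^(  -  1)  *  227^1 * 439^(-1)*853^( - 1) * 2003^1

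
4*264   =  1056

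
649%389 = 260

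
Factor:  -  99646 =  - 2^1*49823^1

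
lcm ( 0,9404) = 0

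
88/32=2 + 3/4=2.75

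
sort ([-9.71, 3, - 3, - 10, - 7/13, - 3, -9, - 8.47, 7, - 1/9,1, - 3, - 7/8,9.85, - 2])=[  -  10, - 9.71, - 9, - 8.47, - 3, - 3, - 3 ,-2, - 7/8, - 7/13, - 1/9,  1, 3, 7, 9.85]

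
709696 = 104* 6824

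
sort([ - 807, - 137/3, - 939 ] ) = [- 939, - 807, - 137/3 ]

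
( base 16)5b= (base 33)2P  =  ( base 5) 331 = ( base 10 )91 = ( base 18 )51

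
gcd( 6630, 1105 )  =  1105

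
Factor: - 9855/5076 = - 2^ ( - 2)*5^1 * 47^ ( - 1) * 73^1  =  - 365/188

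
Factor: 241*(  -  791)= - 7^1*113^1*241^1 = - 190631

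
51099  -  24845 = 26254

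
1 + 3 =4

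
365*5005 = 1826825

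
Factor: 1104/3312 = 3^( - 1 ) = 1/3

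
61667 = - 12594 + 74261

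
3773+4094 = 7867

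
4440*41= 182040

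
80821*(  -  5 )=-404105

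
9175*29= 266075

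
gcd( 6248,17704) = 8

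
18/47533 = 18/47533  =  0.00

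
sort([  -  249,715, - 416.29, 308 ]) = [-416.29, - 249,308,715 ]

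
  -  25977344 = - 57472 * 452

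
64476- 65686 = - 1210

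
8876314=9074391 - 198077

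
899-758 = 141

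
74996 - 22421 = 52575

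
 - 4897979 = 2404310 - 7302289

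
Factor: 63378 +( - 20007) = 43371 = 3^2 *61^1*79^1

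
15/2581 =15/2581 = 0.01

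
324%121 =82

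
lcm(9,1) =9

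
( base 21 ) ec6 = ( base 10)6432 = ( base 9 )8736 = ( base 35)58R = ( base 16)1920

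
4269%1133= 870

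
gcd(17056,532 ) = 4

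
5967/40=5967/40 = 149.18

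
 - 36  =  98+  -  134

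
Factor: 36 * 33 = 1188 =2^2*3^3*11^1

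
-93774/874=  - 108 + 309/437 = - 107.29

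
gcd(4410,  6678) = 126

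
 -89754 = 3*(  -  29918 )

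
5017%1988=1041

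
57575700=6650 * 8658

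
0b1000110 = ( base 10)70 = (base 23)31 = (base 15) 4A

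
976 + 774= 1750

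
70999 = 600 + 70399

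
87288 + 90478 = 177766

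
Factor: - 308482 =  - 2^1*17^1* 43^1*211^1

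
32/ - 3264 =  - 1 + 101/102 = -0.01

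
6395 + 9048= 15443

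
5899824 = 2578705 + 3321119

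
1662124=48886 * 34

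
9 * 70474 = 634266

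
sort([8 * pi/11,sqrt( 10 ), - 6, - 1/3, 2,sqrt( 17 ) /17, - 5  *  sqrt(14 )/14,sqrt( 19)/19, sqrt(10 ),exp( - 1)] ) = [ - 6, - 5 * sqrt( 14) /14, - 1/3 , sqrt( 19)/19,  sqrt(17)/17,exp ( - 1) , 2 , 8 * pi/11,  sqrt( 10), sqrt( 10)]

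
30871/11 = 2806  +  5/11 = 2806.45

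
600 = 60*10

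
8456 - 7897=559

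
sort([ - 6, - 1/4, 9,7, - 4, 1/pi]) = [- 6 , - 4, - 1/4, 1/pi, 7, 9 ]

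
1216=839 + 377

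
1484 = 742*2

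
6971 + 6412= 13383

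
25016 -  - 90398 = 115414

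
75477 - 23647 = 51830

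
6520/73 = 89  +  23/73= 89.32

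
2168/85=25  +  43/85 = 25.51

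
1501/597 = 2  +  307/597= 2.51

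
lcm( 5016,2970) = 225720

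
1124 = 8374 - 7250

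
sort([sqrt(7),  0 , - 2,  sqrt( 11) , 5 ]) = [ - 2, 0,sqrt( 7),sqrt( 11 ),5 ] 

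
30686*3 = 92058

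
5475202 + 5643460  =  11118662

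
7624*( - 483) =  - 3682392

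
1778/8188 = 889/4094= 0.22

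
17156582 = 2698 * 6359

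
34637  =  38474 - 3837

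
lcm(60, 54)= 540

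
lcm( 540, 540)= 540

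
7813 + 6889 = 14702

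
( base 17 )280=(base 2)1011001010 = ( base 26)11c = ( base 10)714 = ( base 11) 59A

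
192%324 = 192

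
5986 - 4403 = 1583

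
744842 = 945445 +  - 200603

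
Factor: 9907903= 2447^1*4049^1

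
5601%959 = 806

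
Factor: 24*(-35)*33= - 27720=-2^3*3^2 * 5^1*7^1*11^1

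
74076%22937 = 5265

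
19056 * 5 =95280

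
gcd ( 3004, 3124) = 4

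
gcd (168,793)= 1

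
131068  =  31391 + 99677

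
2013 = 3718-1705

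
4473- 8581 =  - 4108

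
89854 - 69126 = 20728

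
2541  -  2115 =426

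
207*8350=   1728450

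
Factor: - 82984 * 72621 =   -  6026381064 = -  2^3* 3^2 *11^1*23^1*41^1*8069^1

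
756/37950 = 126/6325 = 0.02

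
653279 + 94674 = 747953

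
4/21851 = 4/21851 = 0.00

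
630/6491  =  630/6491=0.10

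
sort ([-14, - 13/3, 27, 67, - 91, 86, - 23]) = [ - 91, - 23,  -  14, - 13/3,27, 67,86 ]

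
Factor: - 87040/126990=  - 2^9*3^( - 2) * 83^(  -  1) = - 512/747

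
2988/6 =498 = 498.00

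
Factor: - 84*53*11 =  - 2^2*3^1*7^1*  11^1*53^1 = - 48972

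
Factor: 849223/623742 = 2^ (-1 ) *3^( - 1 )*7^(-1 )*14851^( - 1) * 849223^1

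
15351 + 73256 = 88607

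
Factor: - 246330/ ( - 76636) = 2^( - 1 )*3^2*5^1 * 7^( - 1) = 45/14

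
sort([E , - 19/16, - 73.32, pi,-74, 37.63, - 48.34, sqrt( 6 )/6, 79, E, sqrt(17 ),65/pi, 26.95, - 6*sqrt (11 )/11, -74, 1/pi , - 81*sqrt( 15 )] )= [- 81*sqrt( 15), - 74,- 74, -73.32, - 48.34, - 6*sqrt(11)/11,-19/16, 1/pi,sqrt(6 ) /6,E,  E,  pi,sqrt( 17),65/pi, 26.95,37.63, 79]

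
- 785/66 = - 785/66 = - 11.89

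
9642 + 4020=13662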